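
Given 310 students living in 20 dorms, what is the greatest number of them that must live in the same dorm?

If each of the 20 dorms held at most 15, the total would be at most 20 × 15 = 300 < 310, a contradiction.
So at least one holds ⌈310/20⌉ = 16.

16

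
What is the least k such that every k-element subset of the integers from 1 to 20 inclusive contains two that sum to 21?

Partition {1, …, 20} into 10 pairs: {1,20}, {2,19}, …, {10,11}.
Choosing 10 integers — say the integers 1 through 10 — takes one from each pair and avoids the property.
Choosing 11 forces two into the same pair by pigeonhole, and those sum to 21. So 11.

11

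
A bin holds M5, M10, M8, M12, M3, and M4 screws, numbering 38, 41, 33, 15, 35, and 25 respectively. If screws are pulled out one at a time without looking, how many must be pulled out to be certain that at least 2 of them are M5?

To avoid M5 screws as long as possible, exhaust the other 5 sizes first.
The worst case draws every non-M5 screw first: 41 + 33 + 15 + 35 + 25 = 149.
The next 2 draws are then forced to be M5, giving 149 + 2 = 151.

151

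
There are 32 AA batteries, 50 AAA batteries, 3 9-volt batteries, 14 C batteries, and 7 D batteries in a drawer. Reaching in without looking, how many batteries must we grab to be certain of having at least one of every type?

104

The hardest type to obtain is 9-volt: we could draw every other battery first — 106 − 3 = 103 batteries — without a single 9-volt one.
The next draw must be 9-volt, so 103 + 1 = 104.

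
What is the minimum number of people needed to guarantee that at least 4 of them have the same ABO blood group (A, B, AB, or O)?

13

There are 4 ABO blood groups acting as pigeonholes.
With 4 × 3 = 12 people we could place exactly 3 in each, with no class reaching 4.
One more forces some class to hold 4, so 12 + 1 = 13.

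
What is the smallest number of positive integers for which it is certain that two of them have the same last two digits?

101

There are 100 possible two-digit endings acting as pigeonholes.
With 100 positive integers we could place one in each, avoiding any repeat.
One more forces some class to hold 2, so 100 + 1 = 101.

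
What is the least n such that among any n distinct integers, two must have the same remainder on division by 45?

Two integers differ by a multiple of 45 exactly when they share a remainder mod 45.
There are 45 residue classes mod 45, so 45 integers can all lie in distinct classes.
One more integer must repeat a residue, giving a difference divisible by 45. So n = 45 + 1 = 46.

46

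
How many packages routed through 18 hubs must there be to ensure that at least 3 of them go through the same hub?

There are 18 hubs acting as pigeonholes.
With 18 × 2 = 36 packages we could place exactly 2 in each, with no class reaching 3.
One more forces some class to hold 3, so 36 + 1 = 37.

37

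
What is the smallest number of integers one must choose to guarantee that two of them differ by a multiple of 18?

19

Two integers differ by a multiple of 18 exactly when they share a remainder mod 18.
There are 18 residue classes mod 18, so 18 integers can all lie in distinct classes.
One more integer must repeat a residue, giving a difference divisible by 18. So n = 18 + 1 = 19.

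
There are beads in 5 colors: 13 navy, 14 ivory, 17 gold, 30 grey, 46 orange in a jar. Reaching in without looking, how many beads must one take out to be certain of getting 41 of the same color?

115

Treat the 5 colors as pigeonholes.
In the worst case we take at most 40 of each color, but all 13 navy, all 14 ivory, all 17 gold, and all 30 grey (fewer than 40), giving 13 + 14 + 17 + 30 + 40 = 114.
One more bead then forces some color to 41, so 114 + 1 = 115.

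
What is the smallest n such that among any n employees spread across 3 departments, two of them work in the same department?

There are 3 departments acting as pigeonholes.
With 3 employees we could place one in each, avoiding any repeat.
One more forces some class to hold 2, so 3 + 1 = 4.

4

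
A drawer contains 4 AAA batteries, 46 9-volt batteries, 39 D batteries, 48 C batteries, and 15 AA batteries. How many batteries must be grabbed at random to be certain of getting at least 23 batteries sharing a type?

86

In the worst case we take at most 22 of each type, but all 4 AAA and all 15 AA (fewer than 22), giving 4 + 22 + 22 + 22 + 15 = 85.
One more battery then forces some type to 23, so 85 + 1 = 86.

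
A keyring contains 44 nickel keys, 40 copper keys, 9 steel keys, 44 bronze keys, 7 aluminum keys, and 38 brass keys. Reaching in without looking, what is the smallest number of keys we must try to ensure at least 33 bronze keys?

To avoid bronze keys as long as possible, exhaust the other 5 types first.
The worst case draws every non-bronze key first: 44 + 40 + 9 + 7 + 38 = 138.
The next 33 draws are then forced to be bronze, giving 138 + 33 = 171.

171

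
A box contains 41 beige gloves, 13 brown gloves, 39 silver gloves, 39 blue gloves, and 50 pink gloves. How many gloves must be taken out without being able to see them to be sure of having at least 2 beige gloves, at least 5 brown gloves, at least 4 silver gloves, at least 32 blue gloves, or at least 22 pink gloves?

61

The worst case stops just short of every target: 1 beige, 4 brown, 3 silver, 31 blue, 21 pink — 1 + 4 + 3 + 31 + 21 = 60 gloves.
One more glove must push some color to its target, so 60 + 1 = 61.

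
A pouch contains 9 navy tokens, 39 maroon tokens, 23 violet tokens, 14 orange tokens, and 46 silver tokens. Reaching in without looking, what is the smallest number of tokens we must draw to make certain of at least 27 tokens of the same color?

In the worst case we take at most 26 of each color, but all 9 navy, all 23 violet, and all 14 orange (fewer than 26), giving 9 + 26 + 23 + 14 + 26 = 98.
One more token then forces some color to 27, so 98 + 1 = 99.

99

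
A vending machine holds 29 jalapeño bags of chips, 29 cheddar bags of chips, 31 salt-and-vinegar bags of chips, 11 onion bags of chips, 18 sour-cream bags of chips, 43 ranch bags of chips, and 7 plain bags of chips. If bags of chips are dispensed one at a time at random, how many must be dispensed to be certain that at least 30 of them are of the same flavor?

In the worst case we take at most 29 of each flavor, but all 11 onion, all 18 sour-cream, and all 7 plain (fewer than 29), giving 29 + 29 + 29 + 11 + 18 + 29 + 7 = 152.
One more bag of chips then forces some flavor to 30, so 152 + 1 = 153.

153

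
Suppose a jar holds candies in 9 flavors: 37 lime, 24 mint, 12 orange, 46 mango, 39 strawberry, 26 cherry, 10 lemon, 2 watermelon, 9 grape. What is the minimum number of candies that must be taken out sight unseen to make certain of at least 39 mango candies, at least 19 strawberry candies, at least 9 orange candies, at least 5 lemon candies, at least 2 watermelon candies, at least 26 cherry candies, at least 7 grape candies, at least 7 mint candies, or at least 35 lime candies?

141

Each of the 9 flavors has its own threshold; avoid all of them simultaneously.
The worst case stops just short of every target: 34 lime, 6 mint, 8 orange, 38 mango, 18 strawberry, 25 cherry, 4 lemon, 1 watermelon, 6 grape — 34 + 6 + 8 + 38 + 18 + 25 + 4 + 1 + 6 = 140 candies.
One more candy must push some flavor to its target, so 140 + 1 = 141.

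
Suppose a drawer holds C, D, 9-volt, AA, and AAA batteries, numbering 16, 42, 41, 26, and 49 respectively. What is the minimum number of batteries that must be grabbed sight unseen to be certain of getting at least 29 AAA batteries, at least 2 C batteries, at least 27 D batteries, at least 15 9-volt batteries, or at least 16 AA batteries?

The worst case stops just short of every target: 1 C, 26 D, 14 9-volt, 15 AA, 28 AAA — 1 + 26 + 14 + 15 + 28 = 84 batteries.
One more battery must push some type to its target, so 84 + 1 = 85.

85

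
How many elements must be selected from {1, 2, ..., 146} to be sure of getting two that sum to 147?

Partition {1, …, 146} into 73 pairs: {1,146}, {2,145}, …, {73,74}.
Choosing 73 integers — say the integers 1 through 73 — takes one from each pair and avoids the property.
Choosing 74 forces two into the same pair by pigeonhole, and those sum to 147. So 74.

74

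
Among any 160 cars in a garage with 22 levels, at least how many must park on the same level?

The 160 cars fall into 22 levels.
If each of the 22 levels held at most 7, the total would be at most 22 × 7 = 154 < 160, a contradiction.
So at least one holds ⌈160/22⌉ = 8.

8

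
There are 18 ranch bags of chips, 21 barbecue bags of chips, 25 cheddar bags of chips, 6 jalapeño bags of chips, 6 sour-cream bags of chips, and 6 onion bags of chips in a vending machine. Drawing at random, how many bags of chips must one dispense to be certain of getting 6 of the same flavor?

31

The worst case takes 5 bags of chips of each flavor without reaching 6 of any: 6 × 5 = 30.
The next bag of chips must bring some flavor to 6, so 30 + 1 = 31.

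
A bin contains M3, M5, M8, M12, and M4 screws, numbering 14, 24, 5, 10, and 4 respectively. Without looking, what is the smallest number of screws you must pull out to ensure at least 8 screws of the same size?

Treat the 5 sizes as pigeonholes.
In the worst case we take at most 7 of each size, but all 5 M8 and all 4 M4 (fewer than 7), giving 7 + 7 + 5 + 7 + 4 = 30.
One more screw then forces some size to 8, so 30 + 1 = 31.

31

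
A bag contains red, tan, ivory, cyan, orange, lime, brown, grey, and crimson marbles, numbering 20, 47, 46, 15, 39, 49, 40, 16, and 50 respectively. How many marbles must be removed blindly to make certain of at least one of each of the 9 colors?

308

The hardest color to obtain is cyan: we could draw every other marble first — 322 − 15 = 307 marbles — without a single cyan one.
The next draw must be cyan, so 307 + 1 = 308.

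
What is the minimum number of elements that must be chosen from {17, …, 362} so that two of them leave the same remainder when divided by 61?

62

Use the pigeonhole principle on residue classes: group the integers by remainder mod 61; there are 61 residue classes, each nonempty in this range.
Choosing one from each class (61 integers) avoids any shared remainder.
One more choice must repeat a class, so two differ by a multiple of 61. Hence 61 + 1 = 62.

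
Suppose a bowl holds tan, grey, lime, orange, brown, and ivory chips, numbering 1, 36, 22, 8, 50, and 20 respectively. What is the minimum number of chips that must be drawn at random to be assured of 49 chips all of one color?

In the worst case we take at most 48 of each color, but all 1 tan, all 36 grey, all 22 lime, all 8 orange, and all 20 ivory (fewer than 48), giving 1 + 36 + 22 + 8 + 48 + 20 = 135.
One more chip then forces some color to 49, so 135 + 1 = 136.

136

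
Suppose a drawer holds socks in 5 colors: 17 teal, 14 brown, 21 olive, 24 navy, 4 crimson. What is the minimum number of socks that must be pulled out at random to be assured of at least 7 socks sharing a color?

Treat the 5 colors as pigeonholes.
In the worst case we take at most 6 of each color, but all 4 crimson (fewer than 6), giving 6 + 6 + 6 + 6 + 4 = 28.
One more sock then forces some color to 7, so 28 + 1 = 29.

29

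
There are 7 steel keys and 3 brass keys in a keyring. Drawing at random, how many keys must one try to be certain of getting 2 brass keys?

9

To avoid brass keys as long as possible, exhaust the other 1 type first.
The worst case draws every non-brass key first: 7.
The next 2 draws are then forced to be brass, giving 7 + 2 = 9.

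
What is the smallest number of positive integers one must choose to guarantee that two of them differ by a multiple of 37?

Two integers differ by a multiple of 37 exactly when they share a remainder mod 37.
There are 37 residue classes mod 37, so 37 integers can all lie in distinct classes.
One more integer must repeat a residue, giving a difference divisible by 37. So n = 37 + 1 = 38.

38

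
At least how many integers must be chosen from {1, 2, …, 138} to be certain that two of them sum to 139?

Partition {1, …, 138} into 69 pairs: {1,138}, {2,137}, …, {69,70}.
Choosing 69 integers — say the integers 1 through 69 — takes one from each pair and avoids the property.
Choosing 70 forces two into the same pair by pigeonhole, and those sum to 139. So 70.

70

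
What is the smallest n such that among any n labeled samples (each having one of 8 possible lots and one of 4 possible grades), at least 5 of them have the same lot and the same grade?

There are 8 × 4 = 32 (lot, grade) combinations acting as pigeonholes.
With 32 × 4 = 128 labeled samples we could place exactly 4 in each, with no (lot, grade) pair reaching 5.
One more forces some (lot, grade) pair to hold 5, so 128 + 1 = 129.

129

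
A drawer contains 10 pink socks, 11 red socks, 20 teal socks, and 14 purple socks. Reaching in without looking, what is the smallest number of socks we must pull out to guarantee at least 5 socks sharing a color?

Treat the 4 colors as pigeonholes.
The worst case takes 4 socks of each color without reaching 5 of any: 4 × 4 = 16.
The next sock must bring some color to 5, so 16 + 1 = 17.

17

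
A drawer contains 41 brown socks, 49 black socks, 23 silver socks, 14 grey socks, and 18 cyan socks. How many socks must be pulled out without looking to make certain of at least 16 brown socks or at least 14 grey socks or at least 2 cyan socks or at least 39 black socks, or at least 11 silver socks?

Each of the 5 colors has its own threshold; avoid all of them simultaneously.
The worst case stops just short of every target: 15 brown, 38 black, 10 silver, 13 grey, 1 cyan — 15 + 38 + 10 + 13 + 1 = 77 socks.
One more sock must push some color to its target, so 77 + 1 = 78.

78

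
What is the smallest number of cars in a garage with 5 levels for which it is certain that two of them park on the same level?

There are 5 levels acting as pigeonholes.
With 5 cars we could place one in each, avoiding any repeat.
One more forces some class to hold 2, so 5 + 1 = 6.

6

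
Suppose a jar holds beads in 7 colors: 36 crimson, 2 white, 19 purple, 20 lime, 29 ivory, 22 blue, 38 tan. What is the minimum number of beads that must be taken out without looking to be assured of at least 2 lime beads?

148

To avoid lime beads as long as possible, exhaust the other 6 colors first.
The worst case draws every non-lime bead first: 36 + 2 + 19 + 29 + 22 + 38 = 146.
The next 2 draws are then forced to be lime, giving 146 + 2 = 148.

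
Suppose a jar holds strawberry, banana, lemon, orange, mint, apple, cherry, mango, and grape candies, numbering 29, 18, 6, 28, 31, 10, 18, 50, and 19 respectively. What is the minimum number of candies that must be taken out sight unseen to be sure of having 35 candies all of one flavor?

194

Treat the 9 flavors as pigeonholes.
In the worst case we take at most 34 of each flavor, but all 29 strawberry, all 18 banana, all 6 lemon, all 28 orange, all 31 mint, all 10 apple, all 18 cherry, and all 19 grape (fewer than 34), giving 29 + 18 + 6 + 28 + 31 + 10 + 18 + 34 + 19 = 193.
One more candy then forces some flavor to 35, so 193 + 1 = 194.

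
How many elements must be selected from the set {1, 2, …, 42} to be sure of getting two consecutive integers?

22

Partition {1, …, 42} into 21 pairs: {1,2}, {3,4}, …, {41,42}.
Choosing 21 integers — say the 21 even numbers 2, 4, …, 42 — takes one from each pair and avoids the property.
Choosing 22 forces two into the same pair by pigeonhole, and those are consecutive. So 22.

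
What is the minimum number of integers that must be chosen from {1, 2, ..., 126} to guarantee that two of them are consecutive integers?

64

Partition {1, …, 126} into 63 pairs: {1,2}, {3,4}, …, {125,126}.
Choosing 63 integers — say the 63 even numbers 2, 4, …, 126 — takes one from each pair and avoids the property.
Choosing 64 forces two into the same pair by pigeonhole, and those are consecutive. So 64.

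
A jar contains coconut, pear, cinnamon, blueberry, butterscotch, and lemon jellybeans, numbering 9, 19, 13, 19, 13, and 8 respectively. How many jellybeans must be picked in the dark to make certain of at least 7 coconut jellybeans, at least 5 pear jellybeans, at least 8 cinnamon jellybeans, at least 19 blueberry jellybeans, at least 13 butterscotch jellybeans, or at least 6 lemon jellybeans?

53

The worst case stops just short of every target: 6 coconut, 4 pear, 7 cinnamon, 18 blueberry, 12 butterscotch, 5 lemon — 6 + 4 + 7 + 18 + 12 + 5 = 52 jellybeans.
One more jellybean must push some flavor to its target, so 52 + 1 = 53.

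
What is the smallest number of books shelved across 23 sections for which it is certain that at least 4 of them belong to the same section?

70

There are 23 sections acting as pigeonholes.
With 23 × 3 = 69 books we could place exactly 3 in each, with no class reaching 4.
One more forces some class to hold 4, so 69 + 1 = 70.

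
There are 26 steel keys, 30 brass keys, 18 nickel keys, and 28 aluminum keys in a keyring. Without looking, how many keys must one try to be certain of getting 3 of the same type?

The worst case takes 2 keys of each type without reaching 3 of any: 4 × 2 = 8.
The next key must bring some type to 3, so 8 + 1 = 9.

9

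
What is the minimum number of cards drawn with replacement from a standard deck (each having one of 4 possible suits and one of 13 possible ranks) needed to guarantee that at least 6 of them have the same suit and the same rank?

261

There are 4 × 13 = 52 (suit, rank) combinations acting as pigeonholes.
With 52 × 5 = 260 cards drawn with replacement from a standard deck we could place exactly 5 in each, with no (suit, rank) pair reaching 6.
One more forces some (suit, rank) pair to hold 6, so 260 + 1 = 261.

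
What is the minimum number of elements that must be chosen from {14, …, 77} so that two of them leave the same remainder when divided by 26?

Group the integers by remainder mod 26; there are 26 residue classes, each nonempty in this range.
Choosing one from each class (26 integers) avoids any shared remainder.
One more choice must repeat a class, so two differ by a multiple of 26. Hence 26 + 1 = 27.

27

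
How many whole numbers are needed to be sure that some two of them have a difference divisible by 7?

Two integers differ by a multiple of 7 exactly when they share a remainder mod 7.
There are 7 residue classes mod 7, so 7 integers can all lie in distinct classes.
One more integer must repeat a residue, giving a difference divisible by 7. So n = 7 + 1 = 8.

8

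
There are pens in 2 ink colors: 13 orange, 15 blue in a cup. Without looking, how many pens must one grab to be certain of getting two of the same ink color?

3

Treat the 2 ink colors as pigeonholes.
The worst case takes 1 pen of each ink color without reaching 2 of any: 2 × 1 = 2.
The next pen must bring some ink color to 2, so 2 + 1 = 3.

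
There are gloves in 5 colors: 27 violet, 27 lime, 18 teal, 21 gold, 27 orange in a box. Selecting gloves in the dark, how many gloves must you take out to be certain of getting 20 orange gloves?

The worst case draws every non-orange glove first: 27 + 27 + 18 + 21 = 93.
The next 20 draws are then forced to be orange, giving 93 + 20 = 113.

113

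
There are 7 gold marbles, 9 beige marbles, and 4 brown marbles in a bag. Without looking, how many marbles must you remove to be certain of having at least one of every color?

17

The hardest color to obtain is brown: we could draw every other marble first — 20 − 4 = 16 marbles — without a single brown one.
The next draw must be brown, so 16 + 1 = 17.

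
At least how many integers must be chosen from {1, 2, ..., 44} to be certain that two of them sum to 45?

23

Partition {1, …, 44} into 22 pairs: {1,44}, {2,43}, …, {22,23}.
Choosing 22 integers — say the integers 1 through 22 — takes one from each pair and avoids the property.
Choosing 23 forces two into the same pair by pigeonhole, and those sum to 45. So 23.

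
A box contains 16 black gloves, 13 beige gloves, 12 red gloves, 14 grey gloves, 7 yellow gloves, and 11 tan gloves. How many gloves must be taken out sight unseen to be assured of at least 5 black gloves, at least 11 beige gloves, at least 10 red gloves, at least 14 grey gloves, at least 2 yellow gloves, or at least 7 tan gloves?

The worst case stops just short of every target: 4 black, 10 beige, 9 red, 13 grey, 1 yellow, 6 tan — 4 + 10 + 9 + 13 + 1 + 6 = 43 gloves.
One more glove must push some color to its target, so 43 + 1 = 44.

44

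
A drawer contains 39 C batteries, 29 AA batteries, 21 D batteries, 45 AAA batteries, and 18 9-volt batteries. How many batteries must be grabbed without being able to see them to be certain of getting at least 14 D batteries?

145

The worst case draws every non-D battery first: 39 + 29 + 45 + 18 = 131.
The next 14 draws are then forced to be D, giving 131 + 14 = 145.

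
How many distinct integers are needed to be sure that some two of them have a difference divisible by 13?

14

Two integers differ by a multiple of 13 exactly when they share a remainder mod 13.
There are 13 residue classes mod 13, so 13 integers can all lie in distinct classes.
One more integer must repeat a residue, giving a difference divisible by 13. So n = 13 + 1 = 14.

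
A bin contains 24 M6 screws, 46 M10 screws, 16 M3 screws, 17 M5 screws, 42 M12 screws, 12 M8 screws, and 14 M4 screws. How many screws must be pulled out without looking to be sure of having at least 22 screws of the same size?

123

In the worst case we take at most 21 of each size, but all 16 M3, all 17 M5, all 12 M8, and all 14 M4 (fewer than 21), giving 21 + 21 + 16 + 17 + 21 + 12 + 14 = 122.
One more screw then forces some size to 22, so 122 + 1 = 123.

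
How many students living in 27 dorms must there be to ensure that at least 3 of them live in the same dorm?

55

There are 27 dorms acting as pigeonholes.
With 27 × 2 = 54 students we could place exactly 2 in each, with no class reaching 3.
One more forces some class to hold 3, so 54 + 1 = 55.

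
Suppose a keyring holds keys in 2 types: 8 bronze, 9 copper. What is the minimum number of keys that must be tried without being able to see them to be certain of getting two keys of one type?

Treat the 2 types as pigeonholes.
The worst case takes 1 key of each type without reaching 2 of any: 2 × 1 = 2.
The next key must bring some type to 2, so 2 + 1 = 3.

3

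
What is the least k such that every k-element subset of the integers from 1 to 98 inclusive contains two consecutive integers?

Partition {1, …, 98} into 49 pairs: {1,2}, {3,4}, …, {97,98}.
Choosing 49 integers — say the 49 even numbers 2, 4, …, 98 — takes one from each pair and avoids the property.
Choosing 50 forces two into the same pair by pigeonhole, and those are consecutive. So 50.

50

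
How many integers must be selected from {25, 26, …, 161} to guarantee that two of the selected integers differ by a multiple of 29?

Group the integers by remainder mod 29; there are 29 residue classes, each nonempty in this range.
Choosing one from each class (29 integers) avoids any shared remainder.
One more choice must repeat a class, so two differ by a multiple of 29. Hence 29 + 1 = 30.

30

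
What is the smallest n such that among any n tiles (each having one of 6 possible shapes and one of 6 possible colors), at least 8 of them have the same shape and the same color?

There are 6 × 6 = 36 (shape, color) combinations acting as pigeonholes.
With 36 × 7 = 252 tiles we could place exactly 7 in each, with no (shape, color) pair reaching 8.
One more forces some (shape, color) pair to hold 8, so 252 + 1 = 253.

253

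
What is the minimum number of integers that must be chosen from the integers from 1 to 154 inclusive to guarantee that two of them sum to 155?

Partition {1, …, 154} into 77 pairs: {1,154}, {2,153}, …, {77,78}.
Choosing 77 integers — say the integers 1 through 77 — takes one from each pair and avoids the property.
Choosing 78 forces two into the same pair by pigeonhole, and those sum to 155. So 78.

78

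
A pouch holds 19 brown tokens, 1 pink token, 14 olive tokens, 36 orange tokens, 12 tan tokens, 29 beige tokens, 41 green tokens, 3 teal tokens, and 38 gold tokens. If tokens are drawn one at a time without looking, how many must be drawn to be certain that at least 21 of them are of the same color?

130

In the worst case we take at most 20 of each color, but all 19 brown, all 1 pink, all 14 olive, all 12 tan, and all 3 teal (fewer than 20), giving 19 + 1 + 14 + 20 + 12 + 20 + 20 + 3 + 20 = 129.
One more token then forces some color to 21, so 129 + 1 = 130.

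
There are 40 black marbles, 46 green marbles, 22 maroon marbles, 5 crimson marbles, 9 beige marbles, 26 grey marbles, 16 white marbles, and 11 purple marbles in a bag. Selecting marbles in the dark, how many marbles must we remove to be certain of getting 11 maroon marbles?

The worst case draws every non-maroon marble first: 40 + 46 + 5 + 9 + 26 + 16 + 11 = 153.
The next 11 draws are then forced to be maroon, giving 153 + 11 = 164.

164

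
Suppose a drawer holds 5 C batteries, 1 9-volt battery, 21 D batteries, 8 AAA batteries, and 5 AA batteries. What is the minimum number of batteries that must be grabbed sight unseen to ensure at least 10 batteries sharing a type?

In the worst case we take at most 9 of each type, but all 5 C, all 1 9-volt, all 8 AAA, and all 5 AA (fewer than 9), giving 5 + 1 + 9 + 8 + 5 = 28.
One more battery then forces some type to 10, so 28 + 1 = 29.

29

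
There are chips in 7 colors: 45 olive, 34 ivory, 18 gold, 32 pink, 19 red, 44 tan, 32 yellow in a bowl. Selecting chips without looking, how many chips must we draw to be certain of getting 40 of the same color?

In the worst case we take at most 39 of each color, but all 34 ivory, all 18 gold, all 32 pink, all 19 red, and all 32 yellow (fewer than 39), giving 39 + 34 + 18 + 32 + 19 + 39 + 32 = 213.
One more chip then forces some color to 40, so 213 + 1 = 214.

214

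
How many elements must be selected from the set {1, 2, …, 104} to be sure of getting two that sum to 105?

Partition {1, …, 104} into 52 pairs: {1,104}, {2,103}, …, {52,53}.
Choosing 52 integers — say the integers 1 through 52 — takes one from each pair and avoids the property.
Choosing 53 forces two into the same pair by pigeonhole, and those sum to 105. So 53.

53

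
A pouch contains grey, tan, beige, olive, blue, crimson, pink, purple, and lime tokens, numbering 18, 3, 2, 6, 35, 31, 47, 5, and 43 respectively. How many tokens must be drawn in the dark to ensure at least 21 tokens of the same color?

115

In the worst case we take at most 20 of each color, but all 18 grey, all 3 tan, all 2 beige, all 6 olive, and all 5 purple (fewer than 20), giving 18 + 3 + 2 + 6 + 20 + 20 + 20 + 5 + 20 = 114.
One more token then forces some color to 21, so 114 + 1 = 115.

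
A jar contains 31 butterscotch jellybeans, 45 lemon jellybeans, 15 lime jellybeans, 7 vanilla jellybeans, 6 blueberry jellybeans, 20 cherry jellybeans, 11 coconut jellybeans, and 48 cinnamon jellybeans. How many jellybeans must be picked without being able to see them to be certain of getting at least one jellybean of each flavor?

The hardest flavor to obtain is blueberry: we could draw every other jellybean first — 183 − 6 = 177 jellybeans — without a single blueberry one.
The next draw must be blueberry, so 177 + 1 = 178.

178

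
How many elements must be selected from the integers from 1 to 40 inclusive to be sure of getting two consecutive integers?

21

Partition {1, …, 40} into 20 pairs: {1,2}, {3,4}, …, {39,40}.
Choosing 20 integers — say the 20 even numbers 2, 4, …, 40 — takes one from each pair and avoids the property.
Choosing 21 forces two into the same pair by pigeonhole, and those are consecutive. So 21.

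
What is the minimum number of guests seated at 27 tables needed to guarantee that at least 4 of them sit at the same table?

There are 27 tables acting as pigeonholes.
With 27 × 3 = 81 guests we could place exactly 3 in each, with no class reaching 4.
One more forces some class to hold 4, so 81 + 1 = 82.

82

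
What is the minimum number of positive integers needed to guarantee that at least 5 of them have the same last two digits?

401

There are 100 possible two-digit endings acting as pigeonholes.
With 100 × 4 = 400 positive integers we could place exactly 4 in each, with no class reaching 5.
One more forces some class to hold 5, so 400 + 1 = 401.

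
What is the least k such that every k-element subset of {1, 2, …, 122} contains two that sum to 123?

62

Partition {1, …, 122} into 61 pairs: {1,122}, {2,121}, …, {61,62}.
Choosing 61 integers — say the integers 1 through 61 — takes one from each pair and avoids the property.
Choosing 62 forces two into the same pair by pigeonhole, and those sum to 123. So 62.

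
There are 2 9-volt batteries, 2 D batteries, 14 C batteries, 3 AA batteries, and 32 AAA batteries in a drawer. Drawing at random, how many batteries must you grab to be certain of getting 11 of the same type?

In the worst case we take at most 10 of each type, but all 2 9-volt, all 2 D, and all 3 AA (fewer than 10), giving 2 + 2 + 10 + 3 + 10 = 27.
One more battery then forces some type to 11, so 27 + 1 = 28.

28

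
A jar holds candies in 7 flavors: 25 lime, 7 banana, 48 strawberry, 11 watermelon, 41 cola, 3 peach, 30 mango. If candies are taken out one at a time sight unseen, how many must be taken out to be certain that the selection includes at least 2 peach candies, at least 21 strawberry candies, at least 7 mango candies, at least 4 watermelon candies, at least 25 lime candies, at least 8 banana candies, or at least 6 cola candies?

67

The worst case stops just short of every target: 24 lime, 7 banana, 20 strawberry, 3 watermelon, 5 cola, 1 peach, 6 mango — 24 + 7 + 20 + 3 + 5 + 1 + 6 = 66 candies.
One more candy must push some flavor to its target, so 66 + 1 = 67.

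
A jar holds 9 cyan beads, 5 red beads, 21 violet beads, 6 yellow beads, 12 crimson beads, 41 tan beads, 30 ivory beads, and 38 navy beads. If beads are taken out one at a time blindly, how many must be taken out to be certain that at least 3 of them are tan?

124

The worst case draws every non-tan bead first: 9 + 5 + 21 + 6 + 12 + 30 + 38 = 121.
The next 3 draws are then forced to be tan, giving 121 + 3 = 124.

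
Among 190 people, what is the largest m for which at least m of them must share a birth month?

16

There are 12 months of the year, which serve as the pigeonholes.
If each of the 12 months of the year held at most 15, the total would be at most 12 × 15 = 180 < 190, a contradiction.
So at least one holds ⌈190/12⌉ = 16.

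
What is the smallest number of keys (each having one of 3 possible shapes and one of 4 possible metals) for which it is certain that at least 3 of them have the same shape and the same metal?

There are 3 × 4 = 12 (shape, metal) combinations acting as pigeonholes.
With 12 × 2 = 24 keys we could place exactly 2 in each, with no (shape, metal) pair reaching 3.
One more forces some (shape, metal) pair to hold 3, so 24 + 1 = 25.

25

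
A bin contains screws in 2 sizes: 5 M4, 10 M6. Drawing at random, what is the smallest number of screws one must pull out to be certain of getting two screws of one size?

Treat the 2 sizes as pigeonholes.
The worst case takes 1 screw of each size without reaching 2 of any: 2 × 1 = 2.
The next screw must bring some size to 2, so 2 + 1 = 3.

3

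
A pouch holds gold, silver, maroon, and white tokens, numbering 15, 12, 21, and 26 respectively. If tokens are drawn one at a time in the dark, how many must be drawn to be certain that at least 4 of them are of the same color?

The worst case takes 3 tokens of each color without reaching 4 of any: 4 × 3 = 12.
The next token must bring some color to 4, so 12 + 1 = 13.

13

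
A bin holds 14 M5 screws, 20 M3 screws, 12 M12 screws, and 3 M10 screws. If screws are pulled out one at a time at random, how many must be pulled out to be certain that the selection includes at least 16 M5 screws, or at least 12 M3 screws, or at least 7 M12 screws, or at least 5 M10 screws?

35

The worst case stops just short of every target: all 14 M5, 11 M3, 6 M12, all 3 M10 — 14 + 11 + 6 + 3 = 34 screws.
One more screw must push some size to its target, so 34 + 1 = 35.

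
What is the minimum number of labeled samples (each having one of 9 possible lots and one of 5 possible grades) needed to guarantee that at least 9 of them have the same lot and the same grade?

361

There are 9 × 5 = 45 (lot, grade) combinations acting as pigeonholes.
With 45 × 8 = 360 labeled samples we could place exactly 8 in each, with no (lot, grade) pair reaching 9.
One more forces some (lot, grade) pair to hold 9, so 360 + 1 = 361.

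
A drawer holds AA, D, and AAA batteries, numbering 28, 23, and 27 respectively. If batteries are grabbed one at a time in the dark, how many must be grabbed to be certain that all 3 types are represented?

56

The hardest type to obtain is D: we could draw every other battery first — 78 − 23 = 55 batteries — without a single D one.
The next draw must be D, so 55 + 1 = 56.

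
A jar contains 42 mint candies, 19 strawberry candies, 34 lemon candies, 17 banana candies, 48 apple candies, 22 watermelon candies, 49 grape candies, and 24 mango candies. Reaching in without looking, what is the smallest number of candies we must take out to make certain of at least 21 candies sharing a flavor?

In the worst case we take at most 20 of each flavor, but all 19 strawberry and all 17 banana (fewer than 20), giving 20 + 19 + 20 + 17 + 20 + 20 + 20 + 20 = 156.
One more candy then forces some flavor to 21, so 156 + 1 = 157.

157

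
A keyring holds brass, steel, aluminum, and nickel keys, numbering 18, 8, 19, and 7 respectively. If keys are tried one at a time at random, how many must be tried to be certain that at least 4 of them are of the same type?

13

Treat the 4 types as pigeonholes.
The worst case takes 3 keys of each type without reaching 4 of any: 4 × 3 = 12.
The next key must bring some type to 4, so 12 + 1 = 13.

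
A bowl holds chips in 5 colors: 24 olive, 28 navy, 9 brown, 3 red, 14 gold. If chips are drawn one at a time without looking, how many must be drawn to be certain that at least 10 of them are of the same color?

Treat the 5 colors as pigeonholes.
In the worst case we take at most 9 of each color, but all 3 red (fewer than 9), giving 9 + 9 + 9 + 3 + 9 = 39.
One more chip then forces some color to 10, so 39 + 1 = 40.

40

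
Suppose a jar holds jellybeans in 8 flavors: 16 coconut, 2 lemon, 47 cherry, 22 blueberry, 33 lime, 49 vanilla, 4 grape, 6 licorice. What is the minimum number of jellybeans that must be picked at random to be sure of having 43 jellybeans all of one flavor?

In the worst case we take at most 42 of each flavor, but all 16 coconut, all 2 lemon, all 22 blueberry, all 33 lime, all 4 grape, and all 6 licorice (fewer than 42), giving 16 + 2 + 42 + 22 + 33 + 42 + 4 + 6 = 167.
One more jellybean then forces some flavor to 43, so 167 + 1 = 168.

168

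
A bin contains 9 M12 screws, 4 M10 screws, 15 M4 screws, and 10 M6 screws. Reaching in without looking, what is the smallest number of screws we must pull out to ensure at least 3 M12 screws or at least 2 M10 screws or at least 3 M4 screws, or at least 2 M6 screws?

7

Each of the 4 sizes has its own threshold; avoid all of them simultaneously.
The worst case stops just short of every target: 2 M12, 1 M10, 2 M4, 1 M6 — 2 + 1 + 2 + 1 = 6 screws.
One more screw must push some size to its target, so 6 + 1 = 7.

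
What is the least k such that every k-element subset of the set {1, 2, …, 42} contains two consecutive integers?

22

Partition {1, …, 42} into 21 pairs: {1,2}, {3,4}, …, {41,42}.
Choosing 21 integers — say the 21 even numbers 2, 4, …, 42 — takes one from each pair and avoids the property.
Choosing 22 forces two into the same pair by pigeonhole, and those are consecutive. So 22.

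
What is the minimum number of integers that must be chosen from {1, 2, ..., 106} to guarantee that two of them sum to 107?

54

Partition {1, …, 106} into 53 pairs: {1,106}, {2,105}, …, {53,54}.
Choosing 53 integers — say the integers 1 through 53 — takes one from each pair and avoids the property.
Choosing 54 forces two into the same pair by pigeonhole, and those sum to 107. So 54.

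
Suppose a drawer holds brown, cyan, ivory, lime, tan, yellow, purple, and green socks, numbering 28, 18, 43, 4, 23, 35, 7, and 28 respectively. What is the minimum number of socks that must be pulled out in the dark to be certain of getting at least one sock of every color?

The hardest color to obtain is lime: we could draw every other sock first — 186 − 4 = 182 socks — without a single lime one.
The next draw must be lime, so 182 + 1 = 183.

183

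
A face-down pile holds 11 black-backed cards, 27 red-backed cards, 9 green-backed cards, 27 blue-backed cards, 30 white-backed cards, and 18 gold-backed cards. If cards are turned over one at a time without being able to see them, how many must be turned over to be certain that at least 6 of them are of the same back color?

31

The worst case takes 5 cards of each back color without reaching 6 of any: 6 × 5 = 30.
The next card must bring some back color to 6, so 30 + 1 = 31.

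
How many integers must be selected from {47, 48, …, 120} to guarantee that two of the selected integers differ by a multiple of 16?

Group the integers by remainder mod 16; there are 16 residue classes, each nonempty in this range.
Choosing one from each class (16 integers) avoids any shared remainder.
One more choice must repeat a class, so two differ by a multiple of 16. Hence 16 + 1 = 17.

17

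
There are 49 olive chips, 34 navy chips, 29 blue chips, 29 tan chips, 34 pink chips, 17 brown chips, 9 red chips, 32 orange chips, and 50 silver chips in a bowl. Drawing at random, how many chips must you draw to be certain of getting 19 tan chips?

The worst case draws every non-tan chip first: 49 + 34 + 29 + 34 + 17 + 9 + 32 + 50 = 254.
The next 19 draws are then forced to be tan, giving 254 + 19 = 273.

273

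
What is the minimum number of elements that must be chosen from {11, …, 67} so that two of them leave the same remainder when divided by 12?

Use the pigeonhole principle on residue classes: group the integers by remainder mod 12; there are 12 residue classes, each nonempty in this range.
Choosing one from each class (12 integers) avoids any shared remainder.
One more choice must repeat a class, so two differ by a multiple of 12. Hence 12 + 1 = 13.

13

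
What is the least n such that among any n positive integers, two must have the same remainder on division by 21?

22

Two integers differ by a multiple of 21 exactly when they share a remainder mod 21.
There are 21 residue classes mod 21, so 21 integers can all lie in distinct classes.
One more integer must repeat a residue, giving a difference divisible by 21. So n = 21 + 1 = 22.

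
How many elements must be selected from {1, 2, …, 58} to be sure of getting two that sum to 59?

30

Partition {1, …, 58} into 29 pairs: {1,58}, {2,57}, …, {29,30}.
Choosing 29 integers — say the integers 1 through 29 — takes one from each pair and avoids the property.
Choosing 30 forces two into the same pair by pigeonhole, and those sum to 59. So 30.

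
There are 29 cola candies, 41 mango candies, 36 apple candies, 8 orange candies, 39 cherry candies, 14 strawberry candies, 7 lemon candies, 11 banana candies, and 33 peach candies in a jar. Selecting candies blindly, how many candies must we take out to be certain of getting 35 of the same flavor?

In the worst case we take at most 34 of each flavor, but all 29 cola, all 8 orange, all 14 strawberry, all 7 lemon, all 11 banana, and all 33 peach (fewer than 34), giving 29 + 34 + 34 + 8 + 34 + 14 + 7 + 11 + 33 = 204.
One more candy then forces some flavor to 35, so 204 + 1 = 205.

205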